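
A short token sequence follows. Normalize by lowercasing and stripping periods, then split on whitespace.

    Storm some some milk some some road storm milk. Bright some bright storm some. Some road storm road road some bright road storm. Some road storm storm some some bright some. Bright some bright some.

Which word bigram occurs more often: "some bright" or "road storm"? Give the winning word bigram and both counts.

"some bright": 5 occurrences
"road storm": 4 occurrences

"some bright" (5 vs 4)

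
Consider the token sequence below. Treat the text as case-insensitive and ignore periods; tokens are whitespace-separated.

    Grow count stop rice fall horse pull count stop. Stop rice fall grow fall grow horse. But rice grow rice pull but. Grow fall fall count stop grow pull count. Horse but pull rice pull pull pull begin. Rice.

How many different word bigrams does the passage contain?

39 tokens → 38 bigram windows in total.
Repeated bigrams (each contributes count−1 duplicates):
  count stop: 3
  fall grow: 2
  grow fall: 2
  horse but: 2
  pull count: 2
  pull pull: 2
  rice fall: 2
  rice pull: 2
  … (1 more repeated)
10 duplicate windows → 38 − 10 = 28 distinct.

28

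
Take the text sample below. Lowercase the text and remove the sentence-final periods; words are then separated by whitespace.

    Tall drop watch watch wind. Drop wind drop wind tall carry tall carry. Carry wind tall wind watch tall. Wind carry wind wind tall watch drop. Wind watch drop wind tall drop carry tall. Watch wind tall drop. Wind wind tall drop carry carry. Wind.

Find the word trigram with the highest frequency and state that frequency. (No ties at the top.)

Trigram frequencies (highest first):
  wind tall drop: 3
  wind drop wind: 2
  drop wind tall: 2
  carry carry wind: 2
  wind wind tall: 2
  watch drop wind: 2
  … (29 more, each ≤ 2)

"wind tall drop", 3 times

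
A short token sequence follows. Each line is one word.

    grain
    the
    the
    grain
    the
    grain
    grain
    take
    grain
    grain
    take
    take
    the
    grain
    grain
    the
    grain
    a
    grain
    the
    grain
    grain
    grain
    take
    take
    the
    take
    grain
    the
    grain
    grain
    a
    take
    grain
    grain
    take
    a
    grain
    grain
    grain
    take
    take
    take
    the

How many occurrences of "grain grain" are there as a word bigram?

9

Scanning the 43 overlapping bigram windows for "grain grain":
  position 6–7: grain grain
  position 9–10: grain grain
  position 14–15: grain grain
  position 21–22: grain grain
  position 22–23: grain grain
  position 30–31: grain grain
  position 34–35: grain grain
  position 38–39: grain grain
  position 39–40: grain grain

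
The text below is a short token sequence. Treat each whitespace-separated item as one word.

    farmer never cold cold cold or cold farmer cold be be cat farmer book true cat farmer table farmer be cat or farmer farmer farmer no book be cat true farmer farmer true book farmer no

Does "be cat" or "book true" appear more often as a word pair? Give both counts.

"be cat" (3 vs 1)

"be cat": 3 occurrences
"book true": 1 occurrence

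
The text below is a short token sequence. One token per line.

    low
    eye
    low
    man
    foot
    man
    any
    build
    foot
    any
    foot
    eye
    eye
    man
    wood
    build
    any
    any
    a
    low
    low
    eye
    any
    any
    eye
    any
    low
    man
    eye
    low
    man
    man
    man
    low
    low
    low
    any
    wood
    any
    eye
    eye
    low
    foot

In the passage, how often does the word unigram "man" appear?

Scanning the 43 tokens for "man":
  position 4: man
  position 6: man
  position 14: man
  position 28: man
  position 31: man
  position 32: man
  position 33: man

7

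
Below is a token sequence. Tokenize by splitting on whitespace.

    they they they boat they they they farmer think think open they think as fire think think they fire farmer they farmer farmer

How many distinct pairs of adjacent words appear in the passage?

17

23 tokens → 22 bigram windows in total.
Repeated bigrams (each contributes count−1 duplicates):
  they they: 4
  they farmer: 2
  think think: 2
5 duplicate windows → 22 − 5 = 17 distinct.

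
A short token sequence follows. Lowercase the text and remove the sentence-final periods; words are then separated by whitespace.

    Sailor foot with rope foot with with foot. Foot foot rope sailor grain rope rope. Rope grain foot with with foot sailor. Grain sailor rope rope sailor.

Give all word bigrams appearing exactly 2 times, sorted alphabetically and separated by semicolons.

foot foot; rope sailor; sailor grain; with foot; with with

Bigram counts meeting the condition (exactly 2 times):
  foot foot: 2
  rope sailor: 2
  sailor grain: 2
  with foot: 2
  with with: 2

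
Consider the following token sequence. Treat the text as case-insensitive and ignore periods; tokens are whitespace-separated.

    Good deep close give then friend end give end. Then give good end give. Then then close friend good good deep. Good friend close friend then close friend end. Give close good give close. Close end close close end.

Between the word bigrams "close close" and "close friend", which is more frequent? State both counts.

"close close": 2 occurrences
"close friend": 3 occurrences

"close friend" (3 vs 2)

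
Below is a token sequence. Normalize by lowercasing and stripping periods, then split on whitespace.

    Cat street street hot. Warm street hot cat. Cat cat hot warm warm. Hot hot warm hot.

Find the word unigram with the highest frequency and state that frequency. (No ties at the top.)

Unigram frequencies (highest first):
  hot: 6
  cat: 4
  warm: 4
  street: 3

"hot", 6 times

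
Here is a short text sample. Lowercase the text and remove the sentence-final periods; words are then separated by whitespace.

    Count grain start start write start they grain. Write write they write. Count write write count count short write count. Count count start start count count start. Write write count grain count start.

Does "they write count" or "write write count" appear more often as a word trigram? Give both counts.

"write write count" (2 vs 1)

"they write count": 1 occurrence
"write write count": 2 occurrences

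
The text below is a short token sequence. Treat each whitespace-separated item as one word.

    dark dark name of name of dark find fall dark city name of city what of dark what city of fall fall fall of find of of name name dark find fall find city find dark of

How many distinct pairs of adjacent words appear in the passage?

37 tokens → 36 bigram windows in total.
Repeated bigrams (each contributes count−1 duplicates):
  name of: 3
  dark find: 2
  fall fall: 2
  find fall: 2
  of dark: 2
  of name: 2
7 duplicate windows → 36 − 7 = 29 distinct.

29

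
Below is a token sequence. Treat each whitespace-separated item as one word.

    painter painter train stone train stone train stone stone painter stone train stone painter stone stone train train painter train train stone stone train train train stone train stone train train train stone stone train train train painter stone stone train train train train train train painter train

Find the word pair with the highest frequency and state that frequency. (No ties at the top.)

Bigram frequencies (highest first):
  train train: 13
  stone train: 9
  train stone: 8
  stone stone: 5
  painter train: 3
  painter stone: 3
  … (3 more, each ≤ 3)

"train train", 13 times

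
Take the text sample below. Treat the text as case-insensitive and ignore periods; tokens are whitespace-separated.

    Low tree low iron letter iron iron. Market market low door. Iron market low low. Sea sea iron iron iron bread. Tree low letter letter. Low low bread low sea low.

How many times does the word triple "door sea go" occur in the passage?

Scanning the 29 overlapping trigram windows for "door sea go":
  (none found)

0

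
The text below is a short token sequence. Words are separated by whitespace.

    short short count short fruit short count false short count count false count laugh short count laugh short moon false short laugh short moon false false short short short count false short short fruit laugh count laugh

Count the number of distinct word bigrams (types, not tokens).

17

37 tokens → 36 bigram windows in total.
Repeated bigrams (each contributes count−1 duplicates):
  short count: 5
  false short: 4
  short short: 4
  count false: 3
  count laugh: 3
  laugh short: 3
  moon false: 2
  short fruit: 2
  … (1 more repeated)
19 duplicate windows → 36 − 19 = 17 distinct.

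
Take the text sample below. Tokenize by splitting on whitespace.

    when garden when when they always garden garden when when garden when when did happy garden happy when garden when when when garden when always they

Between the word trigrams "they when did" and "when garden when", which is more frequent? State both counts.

"they when did": 0 occurrences
"when garden when": 4 occurrences

"when garden when" (4 vs 0)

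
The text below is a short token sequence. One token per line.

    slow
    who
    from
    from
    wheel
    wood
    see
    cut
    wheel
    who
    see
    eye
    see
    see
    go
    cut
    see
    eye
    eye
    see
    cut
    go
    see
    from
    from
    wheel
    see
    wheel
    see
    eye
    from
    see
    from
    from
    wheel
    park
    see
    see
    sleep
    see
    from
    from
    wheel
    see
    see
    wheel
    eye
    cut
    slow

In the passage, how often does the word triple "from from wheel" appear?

Scanning the 47 overlapping trigram windows for "from from wheel":
  position 3–5: from from wheel
  position 24–26: from from wheel
  position 33–35: from from wheel
  position 41–43: from from wheel

4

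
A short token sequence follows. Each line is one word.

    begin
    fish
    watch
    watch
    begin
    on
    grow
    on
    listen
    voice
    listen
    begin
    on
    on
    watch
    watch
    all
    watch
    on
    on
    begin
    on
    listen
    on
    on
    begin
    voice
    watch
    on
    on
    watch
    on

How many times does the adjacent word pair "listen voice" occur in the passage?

Scanning the 31 overlapping bigram windows for "listen voice":
  position 9–10: listen voice

1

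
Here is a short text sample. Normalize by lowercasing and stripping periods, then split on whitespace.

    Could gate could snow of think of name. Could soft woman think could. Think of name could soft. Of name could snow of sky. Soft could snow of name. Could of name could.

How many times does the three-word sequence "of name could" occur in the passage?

Scanning the 31 overlapping trigram windows for "of name could":
  position 7–9: of name could
  position 15–17: of name could
  position 19–21: of name could
  position 28–30: of name could
  position 31–33: of name could

5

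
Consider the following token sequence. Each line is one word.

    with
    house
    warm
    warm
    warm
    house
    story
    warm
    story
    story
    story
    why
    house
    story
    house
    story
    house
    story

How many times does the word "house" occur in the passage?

Scanning the 18 tokens for "house":
  position 2: house
  position 6: house
  position 13: house
  position 15: house
  position 17: house

5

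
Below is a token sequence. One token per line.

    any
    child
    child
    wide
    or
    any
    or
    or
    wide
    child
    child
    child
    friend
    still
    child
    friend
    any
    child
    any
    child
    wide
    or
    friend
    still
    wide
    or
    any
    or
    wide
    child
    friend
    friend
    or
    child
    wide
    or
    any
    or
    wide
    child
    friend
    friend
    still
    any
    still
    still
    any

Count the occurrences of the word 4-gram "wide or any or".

3

Scanning the 44 overlapping 4-gram windows for "wide or any or":
  position 4–7: wide or any or
  position 25–28: wide or any or
  position 35–38: wide or any or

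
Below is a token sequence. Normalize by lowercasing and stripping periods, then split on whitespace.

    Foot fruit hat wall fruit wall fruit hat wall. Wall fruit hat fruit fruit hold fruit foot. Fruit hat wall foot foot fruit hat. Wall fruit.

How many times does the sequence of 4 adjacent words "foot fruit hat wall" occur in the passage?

3

Scanning the 23 overlapping 4-gram windows for "foot fruit hat wall":
  position 1–4: foot fruit hat wall
  position 17–20: foot fruit hat wall
  position 22–25: foot fruit hat wall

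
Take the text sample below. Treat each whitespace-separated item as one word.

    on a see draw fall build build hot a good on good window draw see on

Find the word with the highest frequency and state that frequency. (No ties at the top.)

"on", 3 times

Unigram frequencies (highest first):
  on: 3
  a: 2
  see: 2
  draw: 2
  build: 2
  good: 2
  … (3 more, each ≤ 1)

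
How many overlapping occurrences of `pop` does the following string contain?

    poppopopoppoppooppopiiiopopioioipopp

Sliding a length-3 window over the 36 characters (34 positions):
  position 1–3: pop
  position 4–6: pop
  position 6–8: pop
  position 8–10: pop
  position 11–13: pop
  position 18–20: pop
  position 25–27: pop
  position 33–35: pop

8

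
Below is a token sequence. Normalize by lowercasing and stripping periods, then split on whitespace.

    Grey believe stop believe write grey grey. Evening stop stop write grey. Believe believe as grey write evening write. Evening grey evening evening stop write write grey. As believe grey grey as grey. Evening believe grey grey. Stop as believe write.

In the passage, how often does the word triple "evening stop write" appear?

1

Scanning the 39 overlapping trigram windows for "evening stop write":
  position 23–25: evening stop write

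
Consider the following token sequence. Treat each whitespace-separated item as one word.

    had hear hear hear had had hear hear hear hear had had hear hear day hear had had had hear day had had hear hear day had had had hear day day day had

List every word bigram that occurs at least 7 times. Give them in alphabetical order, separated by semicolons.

Bigram counts meeting the condition (at least 7 times):
  had had: 7
  hear hear: 7

had had; hear hear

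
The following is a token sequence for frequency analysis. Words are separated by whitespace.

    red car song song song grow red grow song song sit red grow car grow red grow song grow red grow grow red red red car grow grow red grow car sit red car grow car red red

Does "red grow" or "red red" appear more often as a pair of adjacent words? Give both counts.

"red grow" (5 vs 3)

"red grow": 5 occurrences
"red red": 3 occurrences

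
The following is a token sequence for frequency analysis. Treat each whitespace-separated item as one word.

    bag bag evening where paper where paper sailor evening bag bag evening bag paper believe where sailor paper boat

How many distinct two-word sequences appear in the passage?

19 tokens → 18 bigram windows in total.
Repeated bigrams (each contributes count−1 duplicates):
  bag bag: 2
  bag evening: 2
  evening bag: 2
  where paper: 2
4 duplicate windows → 18 − 4 = 14 distinct.

14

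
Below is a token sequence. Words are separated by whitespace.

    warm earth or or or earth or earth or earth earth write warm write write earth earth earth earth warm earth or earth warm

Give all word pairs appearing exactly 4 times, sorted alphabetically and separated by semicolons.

earth earth; earth or; or earth

Bigram counts meeting the condition (exactly 4 times):
  earth earth: 4
  earth or: 4
  or earth: 4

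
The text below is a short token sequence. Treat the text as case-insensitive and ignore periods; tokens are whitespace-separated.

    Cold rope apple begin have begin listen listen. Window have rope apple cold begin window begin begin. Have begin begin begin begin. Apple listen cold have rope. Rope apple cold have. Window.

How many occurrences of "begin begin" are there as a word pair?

4

Scanning the 31 overlapping bigram windows for "begin begin":
  position 16–17: begin begin
  position 19–20: begin begin
  position 20–21: begin begin
  position 21–22: begin begin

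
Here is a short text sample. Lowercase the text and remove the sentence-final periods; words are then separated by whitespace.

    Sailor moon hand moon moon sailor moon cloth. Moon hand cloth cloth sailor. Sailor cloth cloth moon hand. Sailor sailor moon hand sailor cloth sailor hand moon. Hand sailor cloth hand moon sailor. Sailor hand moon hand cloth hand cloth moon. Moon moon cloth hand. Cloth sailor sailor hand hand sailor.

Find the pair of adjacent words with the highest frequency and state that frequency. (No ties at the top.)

"moon hand", 6 times

Bigram frequencies (highest first):
  moon hand: 6
  hand moon: 4
  hand cloth: 4
  sailor sailor: 4
  hand sailor: 4
  sailor moon: 3
  … (10 more, each ≤ 3)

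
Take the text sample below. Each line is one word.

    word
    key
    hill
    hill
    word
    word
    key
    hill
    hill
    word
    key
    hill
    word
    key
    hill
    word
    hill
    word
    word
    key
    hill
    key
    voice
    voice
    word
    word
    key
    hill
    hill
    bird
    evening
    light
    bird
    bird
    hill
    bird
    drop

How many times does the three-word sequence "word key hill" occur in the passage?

6

Scanning the 35 overlapping trigram windows for "word key hill":
  position 1–3: word key hill
  position 6–8: word key hill
  position 10–12: word key hill
  position 13–15: word key hill
  position 19–21: word key hill
  position 26–28: word key hill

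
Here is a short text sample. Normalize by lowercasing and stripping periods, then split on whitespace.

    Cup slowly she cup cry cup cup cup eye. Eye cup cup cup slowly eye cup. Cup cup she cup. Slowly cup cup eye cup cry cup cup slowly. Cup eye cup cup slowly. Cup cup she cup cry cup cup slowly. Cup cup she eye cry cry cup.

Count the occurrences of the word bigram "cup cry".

Scanning the 48 overlapping bigram windows for "cup cry":
  position 4–5: cup cry
  position 25–26: cup cry
  position 38–39: cup cry

3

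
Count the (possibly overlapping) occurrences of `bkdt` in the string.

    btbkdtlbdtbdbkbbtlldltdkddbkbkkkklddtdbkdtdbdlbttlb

2

Sliding a length-4 window over the 51 characters (48 positions):
  position 3–6: bkdt
  position 39–42: bkdt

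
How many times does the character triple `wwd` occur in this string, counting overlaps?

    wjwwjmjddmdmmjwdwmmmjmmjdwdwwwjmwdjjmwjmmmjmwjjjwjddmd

0

Sliding a length-3 window over the 54 characters (52 positions):
  (no match at any position)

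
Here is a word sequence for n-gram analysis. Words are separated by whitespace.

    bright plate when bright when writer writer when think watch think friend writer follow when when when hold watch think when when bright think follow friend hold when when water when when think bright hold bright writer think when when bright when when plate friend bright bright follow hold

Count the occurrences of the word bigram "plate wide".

0

Scanning the 48 overlapping bigram windows for "plate wide":
  (none found)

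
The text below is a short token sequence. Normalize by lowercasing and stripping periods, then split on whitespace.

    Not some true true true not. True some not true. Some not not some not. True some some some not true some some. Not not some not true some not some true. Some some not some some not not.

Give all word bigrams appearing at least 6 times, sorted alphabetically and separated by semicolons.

some not; true some

Bigram counts meeting the condition (at least 6 times):
  some not: 9
  true some: 6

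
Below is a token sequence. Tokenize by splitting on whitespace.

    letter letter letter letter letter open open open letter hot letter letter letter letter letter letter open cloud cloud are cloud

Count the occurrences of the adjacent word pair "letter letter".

Scanning the 20 overlapping bigram windows for "letter letter":
  position 1–2: letter letter
  position 2–3: letter letter
  position 3–4: letter letter
  position 4–5: letter letter
  position 11–12: letter letter
  position 12–13: letter letter
  position 13–14: letter letter
  position 14–15: letter letter
  position 15–16: letter letter

9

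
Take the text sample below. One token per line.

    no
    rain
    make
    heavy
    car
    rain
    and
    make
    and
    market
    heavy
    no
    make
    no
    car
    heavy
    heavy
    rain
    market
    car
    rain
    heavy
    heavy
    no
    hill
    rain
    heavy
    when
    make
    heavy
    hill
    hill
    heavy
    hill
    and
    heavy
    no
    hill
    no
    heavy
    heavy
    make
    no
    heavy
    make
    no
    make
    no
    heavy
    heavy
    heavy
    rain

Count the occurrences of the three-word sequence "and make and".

1

Scanning the 50 overlapping trigram windows for "and make and":
  position 7–9: and make and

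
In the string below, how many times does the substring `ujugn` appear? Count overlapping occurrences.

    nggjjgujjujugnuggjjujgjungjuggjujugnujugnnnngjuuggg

Sliding a length-5 window over the 51 characters (47 positions):
  position 10–14: ujugn
  position 32–36: ujugn
  position 37–41: ujugn

3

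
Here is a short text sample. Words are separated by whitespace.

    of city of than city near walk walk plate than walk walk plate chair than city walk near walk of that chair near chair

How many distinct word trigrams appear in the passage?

21

24 tokens → 22 trigram windows in total.
Repeated trigrams (each contributes count−1 duplicates):
  walk walk plate: 2
1 duplicate windows → 22 − 1 = 21 distinct.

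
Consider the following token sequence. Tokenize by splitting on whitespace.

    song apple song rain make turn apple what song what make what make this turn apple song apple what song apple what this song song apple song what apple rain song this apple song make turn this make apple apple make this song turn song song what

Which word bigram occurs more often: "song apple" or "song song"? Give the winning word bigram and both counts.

"song apple": 4 occurrences
"song song": 2 occurrences

"song apple" (4 vs 2)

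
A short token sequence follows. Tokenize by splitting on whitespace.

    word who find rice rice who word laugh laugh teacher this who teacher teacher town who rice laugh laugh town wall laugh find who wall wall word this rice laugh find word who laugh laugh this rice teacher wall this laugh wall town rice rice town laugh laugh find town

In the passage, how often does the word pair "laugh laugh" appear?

4

Scanning the 49 overlapping bigram windows for "laugh laugh":
  position 8–9: laugh laugh
  position 18–19: laugh laugh
  position 34–35: laugh laugh
  position 47–48: laugh laugh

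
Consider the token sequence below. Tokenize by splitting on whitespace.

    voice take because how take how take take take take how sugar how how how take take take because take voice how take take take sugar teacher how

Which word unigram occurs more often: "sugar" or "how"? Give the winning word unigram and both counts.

"sugar": 2 occurrences
"how": 8 occurrences

"how" (8 vs 2)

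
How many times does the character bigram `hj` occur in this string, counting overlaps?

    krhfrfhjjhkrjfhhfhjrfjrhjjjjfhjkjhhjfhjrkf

6

Sliding a length-2 window over the 42 characters (41 positions):
  position 7–8: hj
  position 18–19: hj
  position 24–25: hj
  position 30–31: hj
  position 35–36: hj
  position 38–39: hj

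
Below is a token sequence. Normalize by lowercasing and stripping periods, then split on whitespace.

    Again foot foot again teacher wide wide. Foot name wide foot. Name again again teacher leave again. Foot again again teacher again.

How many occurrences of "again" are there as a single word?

Scanning the 22 tokens for "again":
  position 1: again
  position 4: again
  position 13: again
  position 14: again
  position 17: again
  position 19: again
  position 20: again
  position 22: again

8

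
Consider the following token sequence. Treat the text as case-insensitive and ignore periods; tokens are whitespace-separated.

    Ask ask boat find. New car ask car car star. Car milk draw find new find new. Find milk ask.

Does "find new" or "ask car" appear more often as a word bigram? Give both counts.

"find new": 3 occurrences
"ask car": 1 occurrence

"find new" (3 vs 1)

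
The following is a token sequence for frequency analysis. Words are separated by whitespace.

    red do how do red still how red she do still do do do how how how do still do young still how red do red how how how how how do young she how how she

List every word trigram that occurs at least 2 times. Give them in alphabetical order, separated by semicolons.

do still do; how how do; how how how; still how red

Trigram counts meeting the condition (at least 2 times):
  do still do: 2
  how how do: 2
  how how how: 4
  still how red: 2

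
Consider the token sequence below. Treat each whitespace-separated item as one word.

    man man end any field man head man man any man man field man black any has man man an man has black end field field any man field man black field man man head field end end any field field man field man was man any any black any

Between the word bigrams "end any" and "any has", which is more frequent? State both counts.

"end any" (2 vs 1)

"end any": 2 occurrences
"any has": 1 occurrence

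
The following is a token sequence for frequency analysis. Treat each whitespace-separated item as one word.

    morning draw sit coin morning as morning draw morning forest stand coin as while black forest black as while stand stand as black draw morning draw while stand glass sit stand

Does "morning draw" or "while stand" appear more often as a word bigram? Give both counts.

"morning draw": 3 occurrences
"while stand": 2 occurrences

"morning draw" (3 vs 2)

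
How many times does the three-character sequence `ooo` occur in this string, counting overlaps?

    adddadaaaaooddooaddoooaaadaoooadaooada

Sliding a length-3 window over the 38 characters (36 positions):
  position 20–22: ooo
  position 28–30: ooo

2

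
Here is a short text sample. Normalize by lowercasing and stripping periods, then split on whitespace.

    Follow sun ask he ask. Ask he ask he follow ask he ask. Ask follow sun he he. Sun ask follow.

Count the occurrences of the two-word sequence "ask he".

Scanning the 20 overlapping bigram windows for "ask he":
  position 3–4: ask he
  position 6–7: ask he
  position 8–9: ask he
  position 11–12: ask he

4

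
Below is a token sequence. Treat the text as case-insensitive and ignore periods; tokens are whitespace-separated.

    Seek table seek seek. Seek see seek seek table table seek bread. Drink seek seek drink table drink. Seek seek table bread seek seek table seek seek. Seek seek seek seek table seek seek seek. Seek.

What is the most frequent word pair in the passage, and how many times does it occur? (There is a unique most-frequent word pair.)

Bigram frequencies (highest first):
  seek seek: 14
  seek table: 5
  table seek: 4
  drink seek: 2
  seek see: 1
  see seek: 1
  … (8 more, each ≤ 1)

"seek seek", 14 times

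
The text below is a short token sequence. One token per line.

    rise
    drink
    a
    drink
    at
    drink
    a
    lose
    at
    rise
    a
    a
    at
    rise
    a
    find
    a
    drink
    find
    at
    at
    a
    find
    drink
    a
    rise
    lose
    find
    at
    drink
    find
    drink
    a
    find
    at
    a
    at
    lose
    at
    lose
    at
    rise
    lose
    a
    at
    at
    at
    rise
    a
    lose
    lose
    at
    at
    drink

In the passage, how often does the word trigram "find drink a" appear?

Scanning the 52 overlapping trigram windows for "find drink a":
  position 23–25: find drink a
  position 31–33: find drink a

2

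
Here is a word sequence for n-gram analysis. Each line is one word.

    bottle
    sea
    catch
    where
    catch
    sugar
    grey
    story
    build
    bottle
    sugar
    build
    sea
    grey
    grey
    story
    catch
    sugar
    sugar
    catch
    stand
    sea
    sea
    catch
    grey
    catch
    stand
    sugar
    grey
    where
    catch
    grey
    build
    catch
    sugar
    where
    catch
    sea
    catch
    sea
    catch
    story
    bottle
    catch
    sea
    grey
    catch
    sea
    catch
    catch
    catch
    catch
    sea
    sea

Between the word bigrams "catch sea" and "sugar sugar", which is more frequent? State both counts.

"catch sea" (5 vs 1)

"catch sea": 5 occurrences
"sugar sugar": 1 occurrence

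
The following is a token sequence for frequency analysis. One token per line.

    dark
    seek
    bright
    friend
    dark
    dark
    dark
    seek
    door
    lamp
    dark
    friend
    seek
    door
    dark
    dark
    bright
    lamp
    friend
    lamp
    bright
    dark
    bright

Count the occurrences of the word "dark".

Scanning the 23 tokens for "dark":
  position 1: dark
  position 5: dark
  position 6: dark
  position 7: dark
  position 11: dark
  position 15: dark
  position 16: dark
  position 22: dark

8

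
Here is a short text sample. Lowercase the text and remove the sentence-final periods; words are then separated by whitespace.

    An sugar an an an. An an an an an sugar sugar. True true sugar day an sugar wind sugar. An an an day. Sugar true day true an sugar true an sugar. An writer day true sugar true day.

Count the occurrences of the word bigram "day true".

Scanning the 39 overlapping bigram windows for "day true":
  position 27–28: day true
  position 36–37: day true

2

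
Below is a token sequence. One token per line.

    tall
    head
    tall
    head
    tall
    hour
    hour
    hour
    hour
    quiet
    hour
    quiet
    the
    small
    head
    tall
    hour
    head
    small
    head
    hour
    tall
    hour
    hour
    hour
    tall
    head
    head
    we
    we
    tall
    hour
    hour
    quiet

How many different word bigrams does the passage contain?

17

34 tokens → 33 bigram windows in total.
Repeated bigrams (each contributes count−1 duplicates):
  hour hour: 6
  tall hour: 4
  head tall: 3
  hour quiet: 3
  tall head: 3
  hour tall: 2
  small head: 2
16 duplicate windows → 33 − 16 = 17 distinct.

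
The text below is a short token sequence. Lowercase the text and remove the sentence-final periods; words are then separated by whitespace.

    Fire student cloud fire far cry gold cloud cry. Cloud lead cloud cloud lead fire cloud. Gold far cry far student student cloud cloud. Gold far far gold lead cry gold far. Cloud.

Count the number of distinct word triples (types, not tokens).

33 tokens → 31 trigram windows in total.
Repeated trigrams (each contributes count−1 duplicates):
  cloud gold far: 2
1 duplicate windows → 31 − 1 = 30 distinct.

30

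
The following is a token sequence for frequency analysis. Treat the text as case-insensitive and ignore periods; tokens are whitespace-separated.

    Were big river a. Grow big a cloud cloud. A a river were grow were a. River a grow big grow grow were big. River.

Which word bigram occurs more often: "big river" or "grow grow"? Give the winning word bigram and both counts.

"big river": 2 occurrences
"grow grow": 1 occurrence

"big river" (2 vs 1)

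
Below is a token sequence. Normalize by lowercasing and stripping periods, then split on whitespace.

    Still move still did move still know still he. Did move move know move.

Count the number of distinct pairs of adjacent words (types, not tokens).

11

14 tokens → 13 bigram windows in total.
Repeated bigrams (each contributes count−1 duplicates):
  did move: 2
  move still: 2
2 duplicate windows → 13 − 2 = 11 distinct.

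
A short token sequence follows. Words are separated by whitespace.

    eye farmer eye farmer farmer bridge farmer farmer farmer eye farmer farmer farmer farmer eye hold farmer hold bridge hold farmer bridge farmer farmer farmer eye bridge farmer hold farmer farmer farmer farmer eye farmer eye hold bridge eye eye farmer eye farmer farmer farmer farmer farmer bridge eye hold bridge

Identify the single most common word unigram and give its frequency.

Unigram frequencies (highest first):
  farmer: 27
  eye: 11
  bridge: 7
  hold: 6

"farmer", 27 times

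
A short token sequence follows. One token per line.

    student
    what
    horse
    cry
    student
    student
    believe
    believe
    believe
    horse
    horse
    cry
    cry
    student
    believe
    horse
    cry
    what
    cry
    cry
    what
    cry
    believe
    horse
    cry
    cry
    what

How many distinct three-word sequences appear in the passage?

21

27 tokens → 25 trigram windows in total.
Repeated trigrams (each contributes count−1 duplicates):
  believe horse cry: 2
  cry cry what: 2
  cry what cry: 2
  horse cry cry: 2
4 duplicate windows → 25 − 4 = 21 distinct.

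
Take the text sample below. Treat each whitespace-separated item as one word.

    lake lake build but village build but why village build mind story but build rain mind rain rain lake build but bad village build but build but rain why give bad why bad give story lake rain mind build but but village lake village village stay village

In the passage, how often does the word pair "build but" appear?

6

Scanning the 46 overlapping bigram windows for "build but":
  position 3–4: build but
  position 6–7: build but
  position 20–21: build but
  position 24–25: build but
  position 26–27: build but
  position 39–40: build but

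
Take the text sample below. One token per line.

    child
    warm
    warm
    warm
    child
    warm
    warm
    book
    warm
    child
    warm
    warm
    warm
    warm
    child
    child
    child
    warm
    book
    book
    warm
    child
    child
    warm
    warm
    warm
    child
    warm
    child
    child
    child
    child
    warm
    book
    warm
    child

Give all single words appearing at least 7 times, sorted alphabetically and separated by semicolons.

Unigram counts meeting the condition (at least 7 times):
  child: 14
  warm: 18

child; warm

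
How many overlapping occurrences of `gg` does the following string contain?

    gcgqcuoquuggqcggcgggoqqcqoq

Sliding a length-2 window over the 27 characters (26 positions):
  position 11–12: gg
  position 15–16: gg
  position 18–19: gg
  position 19–20: gg

4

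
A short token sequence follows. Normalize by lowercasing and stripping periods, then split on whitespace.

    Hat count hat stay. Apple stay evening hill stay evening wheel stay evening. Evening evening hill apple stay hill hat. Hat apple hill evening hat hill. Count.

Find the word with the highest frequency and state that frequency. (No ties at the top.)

"evening", 6 times

Unigram frequencies (highest first):
  evening: 6
  hat: 5
  stay: 5
  hill: 5
  apple: 3
  count: 2
  … (1 more, each ≤ 1)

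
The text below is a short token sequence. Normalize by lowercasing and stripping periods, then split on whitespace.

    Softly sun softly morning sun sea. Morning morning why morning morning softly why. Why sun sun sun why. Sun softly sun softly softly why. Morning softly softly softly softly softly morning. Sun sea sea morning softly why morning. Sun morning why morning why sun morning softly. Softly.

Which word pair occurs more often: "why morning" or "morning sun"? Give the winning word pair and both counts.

"why morning" (4 vs 3)

"why morning": 4 occurrences
"morning sun": 3 occurrences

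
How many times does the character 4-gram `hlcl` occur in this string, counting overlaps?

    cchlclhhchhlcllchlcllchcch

Sliding a length-4 window over the 26 characters (23 positions):
  position 3–6: hlcl
  position 11–14: hlcl
  position 17–20: hlcl

3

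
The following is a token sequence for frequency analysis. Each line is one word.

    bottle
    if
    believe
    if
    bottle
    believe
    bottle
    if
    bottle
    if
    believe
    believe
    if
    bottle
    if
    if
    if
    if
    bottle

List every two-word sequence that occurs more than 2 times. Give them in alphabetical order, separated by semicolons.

bottle if; if bottle; if if

Bigram counts meeting the condition (more than 2 times):
  bottle if: 4
  if bottle: 4
  if if: 3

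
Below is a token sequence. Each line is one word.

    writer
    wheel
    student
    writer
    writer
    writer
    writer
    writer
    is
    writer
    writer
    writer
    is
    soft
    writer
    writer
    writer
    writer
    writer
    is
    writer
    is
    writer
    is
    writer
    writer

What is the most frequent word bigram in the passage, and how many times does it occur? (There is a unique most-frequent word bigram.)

"writer writer", 11 times

Bigram frequencies (highest first):
  writer writer: 11
  writer is: 5
  is writer: 4
  writer wheel: 1
  wheel student: 1
  student writer: 1
  … (2 more, each ≤ 1)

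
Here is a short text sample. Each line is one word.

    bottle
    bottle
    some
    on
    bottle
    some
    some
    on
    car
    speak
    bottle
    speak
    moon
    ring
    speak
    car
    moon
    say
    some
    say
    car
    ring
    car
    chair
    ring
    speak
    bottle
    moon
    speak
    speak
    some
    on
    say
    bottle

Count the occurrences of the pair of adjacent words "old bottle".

Scanning the 33 overlapping bigram windows for "old bottle":
  (none found)

0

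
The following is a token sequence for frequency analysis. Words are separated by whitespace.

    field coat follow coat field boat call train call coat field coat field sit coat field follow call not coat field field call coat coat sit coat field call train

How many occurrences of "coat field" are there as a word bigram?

6

Scanning the 29 overlapping bigram windows for "coat field":
  position 4–5: coat field
  position 10–11: coat field
  position 12–13: coat field
  position 15–16: coat field
  position 20–21: coat field
  position 27–28: coat field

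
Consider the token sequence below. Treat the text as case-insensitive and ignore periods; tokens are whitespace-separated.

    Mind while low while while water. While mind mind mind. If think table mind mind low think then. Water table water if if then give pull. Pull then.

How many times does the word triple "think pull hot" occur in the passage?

0

Scanning the 26 overlapping trigram windows for "think pull hot":
  (none found)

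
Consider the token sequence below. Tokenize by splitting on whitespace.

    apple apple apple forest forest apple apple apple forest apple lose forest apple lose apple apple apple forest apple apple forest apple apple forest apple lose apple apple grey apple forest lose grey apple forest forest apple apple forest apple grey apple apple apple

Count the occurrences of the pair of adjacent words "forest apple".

8

Scanning the 43 overlapping bigram windows for "forest apple":
  position 5–6: forest apple
  position 9–10: forest apple
  position 12–13: forest apple
  position 18–19: forest apple
  position 21–22: forest apple
  position 24–25: forest apple
  position 36–37: forest apple
  position 39–40: forest apple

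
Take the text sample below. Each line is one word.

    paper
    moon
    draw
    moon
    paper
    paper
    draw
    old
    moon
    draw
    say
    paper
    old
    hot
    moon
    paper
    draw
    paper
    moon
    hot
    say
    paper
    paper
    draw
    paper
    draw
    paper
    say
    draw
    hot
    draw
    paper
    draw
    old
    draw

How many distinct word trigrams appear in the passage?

28

35 tokens → 33 trigram windows in total.
Repeated trigrams (each contributes count−1 duplicates):
  paper draw paper: 3
  draw paper draw: 2
  paper draw old: 2
  paper paper draw: 2
5 duplicate windows → 33 − 5 = 28 distinct.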